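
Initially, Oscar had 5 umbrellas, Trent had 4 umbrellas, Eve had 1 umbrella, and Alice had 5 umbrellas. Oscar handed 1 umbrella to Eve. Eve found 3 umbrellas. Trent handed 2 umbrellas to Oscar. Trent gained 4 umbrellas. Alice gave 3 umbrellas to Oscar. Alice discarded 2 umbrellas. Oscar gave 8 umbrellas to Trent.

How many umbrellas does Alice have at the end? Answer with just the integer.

Answer: 0

Derivation:
Tracking counts step by step:
Start: Oscar=5, Trent=4, Eve=1, Alice=5
Event 1 (Oscar -> Eve, 1): Oscar: 5 -> 4, Eve: 1 -> 2. State: Oscar=4, Trent=4, Eve=2, Alice=5
Event 2 (Eve +3): Eve: 2 -> 5. State: Oscar=4, Trent=4, Eve=5, Alice=5
Event 3 (Trent -> Oscar, 2): Trent: 4 -> 2, Oscar: 4 -> 6. State: Oscar=6, Trent=2, Eve=5, Alice=5
Event 4 (Trent +4): Trent: 2 -> 6. State: Oscar=6, Trent=6, Eve=5, Alice=5
Event 5 (Alice -> Oscar, 3): Alice: 5 -> 2, Oscar: 6 -> 9. State: Oscar=9, Trent=6, Eve=5, Alice=2
Event 6 (Alice -2): Alice: 2 -> 0. State: Oscar=9, Trent=6, Eve=5, Alice=0
Event 7 (Oscar -> Trent, 8): Oscar: 9 -> 1, Trent: 6 -> 14. State: Oscar=1, Trent=14, Eve=5, Alice=0

Alice's final count: 0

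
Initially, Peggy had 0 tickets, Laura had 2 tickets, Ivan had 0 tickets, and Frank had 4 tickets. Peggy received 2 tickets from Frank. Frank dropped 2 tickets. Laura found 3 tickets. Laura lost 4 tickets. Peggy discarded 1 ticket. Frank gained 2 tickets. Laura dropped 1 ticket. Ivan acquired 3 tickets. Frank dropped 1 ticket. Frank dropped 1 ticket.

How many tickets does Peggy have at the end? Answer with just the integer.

Tracking counts step by step:
Start: Peggy=0, Laura=2, Ivan=0, Frank=4
Event 1 (Frank -> Peggy, 2): Frank: 4 -> 2, Peggy: 0 -> 2. State: Peggy=2, Laura=2, Ivan=0, Frank=2
Event 2 (Frank -2): Frank: 2 -> 0. State: Peggy=2, Laura=2, Ivan=0, Frank=0
Event 3 (Laura +3): Laura: 2 -> 5. State: Peggy=2, Laura=5, Ivan=0, Frank=0
Event 4 (Laura -4): Laura: 5 -> 1. State: Peggy=2, Laura=1, Ivan=0, Frank=0
Event 5 (Peggy -1): Peggy: 2 -> 1. State: Peggy=1, Laura=1, Ivan=0, Frank=0
Event 6 (Frank +2): Frank: 0 -> 2. State: Peggy=1, Laura=1, Ivan=0, Frank=2
Event 7 (Laura -1): Laura: 1 -> 0. State: Peggy=1, Laura=0, Ivan=0, Frank=2
Event 8 (Ivan +3): Ivan: 0 -> 3. State: Peggy=1, Laura=0, Ivan=3, Frank=2
Event 9 (Frank -1): Frank: 2 -> 1. State: Peggy=1, Laura=0, Ivan=3, Frank=1
Event 10 (Frank -1): Frank: 1 -> 0. State: Peggy=1, Laura=0, Ivan=3, Frank=0

Peggy's final count: 1

Answer: 1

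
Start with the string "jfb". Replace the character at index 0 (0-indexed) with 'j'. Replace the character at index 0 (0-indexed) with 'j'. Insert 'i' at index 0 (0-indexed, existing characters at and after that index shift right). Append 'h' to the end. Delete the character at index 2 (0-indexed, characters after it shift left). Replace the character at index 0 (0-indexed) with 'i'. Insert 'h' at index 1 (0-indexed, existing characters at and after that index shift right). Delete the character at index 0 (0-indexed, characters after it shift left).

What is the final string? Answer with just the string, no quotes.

Applying each edit step by step:
Start: "jfb"
Op 1 (replace idx 0: 'j' -> 'j'): "jfb" -> "jfb"
Op 2 (replace idx 0: 'j' -> 'j'): "jfb" -> "jfb"
Op 3 (insert 'i' at idx 0): "jfb" -> "ijfb"
Op 4 (append 'h'): "ijfb" -> "ijfbh"
Op 5 (delete idx 2 = 'f'): "ijfbh" -> "ijbh"
Op 6 (replace idx 0: 'i' -> 'i'): "ijbh" -> "ijbh"
Op 7 (insert 'h' at idx 1): "ijbh" -> "ihjbh"
Op 8 (delete idx 0 = 'i'): "ihjbh" -> "hjbh"

Answer: hjbh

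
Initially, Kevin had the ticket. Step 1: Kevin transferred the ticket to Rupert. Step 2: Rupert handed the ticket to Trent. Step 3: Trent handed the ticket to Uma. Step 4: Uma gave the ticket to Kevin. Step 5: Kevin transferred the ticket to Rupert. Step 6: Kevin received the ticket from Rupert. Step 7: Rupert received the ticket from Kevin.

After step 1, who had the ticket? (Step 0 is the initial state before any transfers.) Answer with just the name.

Answer: Rupert

Derivation:
Tracking the ticket holder through step 1:
After step 0 (start): Kevin
After step 1: Rupert

At step 1, the holder is Rupert.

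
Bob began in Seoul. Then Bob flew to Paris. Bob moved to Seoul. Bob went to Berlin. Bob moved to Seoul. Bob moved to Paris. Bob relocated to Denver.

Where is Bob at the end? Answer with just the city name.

Tracking Bob's location:
Start: Bob is in Seoul.
After move 1: Seoul -> Paris. Bob is in Paris.
After move 2: Paris -> Seoul. Bob is in Seoul.
After move 3: Seoul -> Berlin. Bob is in Berlin.
After move 4: Berlin -> Seoul. Bob is in Seoul.
After move 5: Seoul -> Paris. Bob is in Paris.
After move 6: Paris -> Denver. Bob is in Denver.

Answer: Denver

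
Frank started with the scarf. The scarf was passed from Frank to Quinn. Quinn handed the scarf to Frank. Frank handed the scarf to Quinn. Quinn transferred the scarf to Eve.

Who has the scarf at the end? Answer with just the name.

Tracking the scarf through each event:
Start: Frank has the scarf.
After event 1: Quinn has the scarf.
After event 2: Frank has the scarf.
After event 3: Quinn has the scarf.
After event 4: Eve has the scarf.

Answer: Eve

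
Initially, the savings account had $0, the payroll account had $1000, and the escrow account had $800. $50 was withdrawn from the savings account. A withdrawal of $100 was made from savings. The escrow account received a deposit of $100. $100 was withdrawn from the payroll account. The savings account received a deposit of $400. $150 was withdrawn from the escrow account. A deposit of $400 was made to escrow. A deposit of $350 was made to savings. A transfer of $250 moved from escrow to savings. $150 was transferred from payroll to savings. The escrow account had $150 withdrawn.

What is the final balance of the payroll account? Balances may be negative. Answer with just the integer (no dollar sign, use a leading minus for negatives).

Tracking account balances step by step:
Start: savings=0, payroll=1000, escrow=800
Event 1 (withdraw 50 from savings): savings: 0 - 50 = -50. Balances: savings=-50, payroll=1000, escrow=800
Event 2 (withdraw 100 from savings): savings: -50 - 100 = -150. Balances: savings=-150, payroll=1000, escrow=800
Event 3 (deposit 100 to escrow): escrow: 800 + 100 = 900. Balances: savings=-150, payroll=1000, escrow=900
Event 4 (withdraw 100 from payroll): payroll: 1000 - 100 = 900. Balances: savings=-150, payroll=900, escrow=900
Event 5 (deposit 400 to savings): savings: -150 + 400 = 250. Balances: savings=250, payroll=900, escrow=900
Event 6 (withdraw 150 from escrow): escrow: 900 - 150 = 750. Balances: savings=250, payroll=900, escrow=750
Event 7 (deposit 400 to escrow): escrow: 750 + 400 = 1150. Balances: savings=250, payroll=900, escrow=1150
Event 8 (deposit 350 to savings): savings: 250 + 350 = 600. Balances: savings=600, payroll=900, escrow=1150
Event 9 (transfer 250 escrow -> savings): escrow: 1150 - 250 = 900, savings: 600 + 250 = 850. Balances: savings=850, payroll=900, escrow=900
Event 10 (transfer 150 payroll -> savings): payroll: 900 - 150 = 750, savings: 850 + 150 = 1000. Balances: savings=1000, payroll=750, escrow=900
Event 11 (withdraw 150 from escrow): escrow: 900 - 150 = 750. Balances: savings=1000, payroll=750, escrow=750

Final balance of payroll: 750

Answer: 750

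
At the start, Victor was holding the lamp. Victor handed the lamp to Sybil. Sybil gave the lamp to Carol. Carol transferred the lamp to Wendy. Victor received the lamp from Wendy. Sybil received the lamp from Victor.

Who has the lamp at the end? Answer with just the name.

Answer: Sybil

Derivation:
Tracking the lamp through each event:
Start: Victor has the lamp.
After event 1: Sybil has the lamp.
After event 2: Carol has the lamp.
After event 3: Wendy has the lamp.
After event 4: Victor has the lamp.
After event 5: Sybil has the lamp.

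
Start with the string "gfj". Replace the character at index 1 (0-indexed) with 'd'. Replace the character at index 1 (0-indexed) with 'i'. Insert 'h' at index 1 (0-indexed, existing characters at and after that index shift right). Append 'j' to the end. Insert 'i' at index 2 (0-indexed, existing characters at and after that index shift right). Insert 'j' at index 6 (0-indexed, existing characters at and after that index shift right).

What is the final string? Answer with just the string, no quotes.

Applying each edit step by step:
Start: "gfj"
Op 1 (replace idx 1: 'f' -> 'd'): "gfj" -> "gdj"
Op 2 (replace idx 1: 'd' -> 'i'): "gdj" -> "gij"
Op 3 (insert 'h' at idx 1): "gij" -> "ghij"
Op 4 (append 'j'): "ghij" -> "ghijj"
Op 5 (insert 'i' at idx 2): "ghijj" -> "ghiijj"
Op 6 (insert 'j' at idx 6): "ghiijj" -> "ghiijjj"

Answer: ghiijjj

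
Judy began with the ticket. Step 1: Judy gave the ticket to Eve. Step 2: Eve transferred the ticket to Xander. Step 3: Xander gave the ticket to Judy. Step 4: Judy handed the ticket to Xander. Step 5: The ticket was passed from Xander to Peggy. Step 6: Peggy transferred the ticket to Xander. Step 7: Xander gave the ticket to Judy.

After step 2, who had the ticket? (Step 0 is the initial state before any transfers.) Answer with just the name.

Answer: Xander

Derivation:
Tracking the ticket holder through step 2:
After step 0 (start): Judy
After step 1: Eve
After step 2: Xander

At step 2, the holder is Xander.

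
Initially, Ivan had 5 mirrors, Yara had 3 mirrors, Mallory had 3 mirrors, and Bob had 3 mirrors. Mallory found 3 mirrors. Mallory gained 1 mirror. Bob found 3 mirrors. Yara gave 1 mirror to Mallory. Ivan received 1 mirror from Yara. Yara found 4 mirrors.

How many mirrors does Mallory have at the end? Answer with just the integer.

Tracking counts step by step:
Start: Ivan=5, Yara=3, Mallory=3, Bob=3
Event 1 (Mallory +3): Mallory: 3 -> 6. State: Ivan=5, Yara=3, Mallory=6, Bob=3
Event 2 (Mallory +1): Mallory: 6 -> 7. State: Ivan=5, Yara=3, Mallory=7, Bob=3
Event 3 (Bob +3): Bob: 3 -> 6. State: Ivan=5, Yara=3, Mallory=7, Bob=6
Event 4 (Yara -> Mallory, 1): Yara: 3 -> 2, Mallory: 7 -> 8. State: Ivan=5, Yara=2, Mallory=8, Bob=6
Event 5 (Yara -> Ivan, 1): Yara: 2 -> 1, Ivan: 5 -> 6. State: Ivan=6, Yara=1, Mallory=8, Bob=6
Event 6 (Yara +4): Yara: 1 -> 5. State: Ivan=6, Yara=5, Mallory=8, Bob=6

Mallory's final count: 8

Answer: 8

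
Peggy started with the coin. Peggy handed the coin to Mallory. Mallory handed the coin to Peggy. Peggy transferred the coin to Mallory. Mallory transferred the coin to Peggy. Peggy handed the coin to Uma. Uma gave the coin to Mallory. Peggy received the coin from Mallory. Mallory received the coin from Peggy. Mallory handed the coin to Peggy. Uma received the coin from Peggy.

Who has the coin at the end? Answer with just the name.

Tracking the coin through each event:
Start: Peggy has the coin.
After event 1: Mallory has the coin.
After event 2: Peggy has the coin.
After event 3: Mallory has the coin.
After event 4: Peggy has the coin.
After event 5: Uma has the coin.
After event 6: Mallory has the coin.
After event 7: Peggy has the coin.
After event 8: Mallory has the coin.
After event 9: Peggy has the coin.
After event 10: Uma has the coin.

Answer: Uma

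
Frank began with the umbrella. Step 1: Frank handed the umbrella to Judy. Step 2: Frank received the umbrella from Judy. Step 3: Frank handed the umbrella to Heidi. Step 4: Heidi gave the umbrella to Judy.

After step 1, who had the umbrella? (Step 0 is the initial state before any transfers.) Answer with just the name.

Tracking the umbrella holder through step 1:
After step 0 (start): Frank
After step 1: Judy

At step 1, the holder is Judy.

Answer: Judy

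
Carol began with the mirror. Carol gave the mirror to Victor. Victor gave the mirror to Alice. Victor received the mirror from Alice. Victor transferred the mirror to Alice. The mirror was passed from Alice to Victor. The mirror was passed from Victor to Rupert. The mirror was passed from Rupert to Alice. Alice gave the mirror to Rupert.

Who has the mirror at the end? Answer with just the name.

Tracking the mirror through each event:
Start: Carol has the mirror.
After event 1: Victor has the mirror.
After event 2: Alice has the mirror.
After event 3: Victor has the mirror.
After event 4: Alice has the mirror.
After event 5: Victor has the mirror.
After event 6: Rupert has the mirror.
After event 7: Alice has the mirror.
After event 8: Rupert has the mirror.

Answer: Rupert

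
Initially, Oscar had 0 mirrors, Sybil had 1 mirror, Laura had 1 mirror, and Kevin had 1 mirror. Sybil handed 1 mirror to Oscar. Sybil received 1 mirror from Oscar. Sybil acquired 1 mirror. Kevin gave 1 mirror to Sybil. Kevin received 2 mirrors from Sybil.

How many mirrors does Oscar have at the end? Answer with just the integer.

Tracking counts step by step:
Start: Oscar=0, Sybil=1, Laura=1, Kevin=1
Event 1 (Sybil -> Oscar, 1): Sybil: 1 -> 0, Oscar: 0 -> 1. State: Oscar=1, Sybil=0, Laura=1, Kevin=1
Event 2 (Oscar -> Sybil, 1): Oscar: 1 -> 0, Sybil: 0 -> 1. State: Oscar=0, Sybil=1, Laura=1, Kevin=1
Event 3 (Sybil +1): Sybil: 1 -> 2. State: Oscar=0, Sybil=2, Laura=1, Kevin=1
Event 4 (Kevin -> Sybil, 1): Kevin: 1 -> 0, Sybil: 2 -> 3. State: Oscar=0, Sybil=3, Laura=1, Kevin=0
Event 5 (Sybil -> Kevin, 2): Sybil: 3 -> 1, Kevin: 0 -> 2. State: Oscar=0, Sybil=1, Laura=1, Kevin=2

Oscar's final count: 0

Answer: 0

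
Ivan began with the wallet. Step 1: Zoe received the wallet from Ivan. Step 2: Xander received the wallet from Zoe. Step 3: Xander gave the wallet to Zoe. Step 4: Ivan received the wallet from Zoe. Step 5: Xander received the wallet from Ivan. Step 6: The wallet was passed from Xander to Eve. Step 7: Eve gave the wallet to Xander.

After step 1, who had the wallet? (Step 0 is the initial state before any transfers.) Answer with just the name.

Tracking the wallet holder through step 1:
After step 0 (start): Ivan
After step 1: Zoe

At step 1, the holder is Zoe.

Answer: Zoe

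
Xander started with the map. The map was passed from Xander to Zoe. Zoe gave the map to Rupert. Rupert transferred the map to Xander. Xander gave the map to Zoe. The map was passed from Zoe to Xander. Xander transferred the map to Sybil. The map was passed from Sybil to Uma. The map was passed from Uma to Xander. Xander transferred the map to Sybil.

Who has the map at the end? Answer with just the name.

Tracking the map through each event:
Start: Xander has the map.
After event 1: Zoe has the map.
After event 2: Rupert has the map.
After event 3: Xander has the map.
After event 4: Zoe has the map.
After event 5: Xander has the map.
After event 6: Sybil has the map.
After event 7: Uma has the map.
After event 8: Xander has the map.
After event 9: Sybil has the map.

Answer: Sybil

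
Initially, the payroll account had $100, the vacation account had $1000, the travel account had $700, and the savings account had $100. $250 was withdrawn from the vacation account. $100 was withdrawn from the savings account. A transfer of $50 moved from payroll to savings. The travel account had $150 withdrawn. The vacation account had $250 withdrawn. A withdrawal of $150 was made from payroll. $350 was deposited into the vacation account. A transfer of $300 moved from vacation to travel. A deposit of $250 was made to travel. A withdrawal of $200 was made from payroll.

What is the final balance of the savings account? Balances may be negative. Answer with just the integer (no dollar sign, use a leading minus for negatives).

Answer: 50

Derivation:
Tracking account balances step by step:
Start: payroll=100, vacation=1000, travel=700, savings=100
Event 1 (withdraw 250 from vacation): vacation: 1000 - 250 = 750. Balances: payroll=100, vacation=750, travel=700, savings=100
Event 2 (withdraw 100 from savings): savings: 100 - 100 = 0. Balances: payroll=100, vacation=750, travel=700, savings=0
Event 3 (transfer 50 payroll -> savings): payroll: 100 - 50 = 50, savings: 0 + 50 = 50. Balances: payroll=50, vacation=750, travel=700, savings=50
Event 4 (withdraw 150 from travel): travel: 700 - 150 = 550. Balances: payroll=50, vacation=750, travel=550, savings=50
Event 5 (withdraw 250 from vacation): vacation: 750 - 250 = 500. Balances: payroll=50, vacation=500, travel=550, savings=50
Event 6 (withdraw 150 from payroll): payroll: 50 - 150 = -100. Balances: payroll=-100, vacation=500, travel=550, savings=50
Event 7 (deposit 350 to vacation): vacation: 500 + 350 = 850. Balances: payroll=-100, vacation=850, travel=550, savings=50
Event 8 (transfer 300 vacation -> travel): vacation: 850 - 300 = 550, travel: 550 + 300 = 850. Balances: payroll=-100, vacation=550, travel=850, savings=50
Event 9 (deposit 250 to travel): travel: 850 + 250 = 1100. Balances: payroll=-100, vacation=550, travel=1100, savings=50
Event 10 (withdraw 200 from payroll): payroll: -100 - 200 = -300. Balances: payroll=-300, vacation=550, travel=1100, savings=50

Final balance of savings: 50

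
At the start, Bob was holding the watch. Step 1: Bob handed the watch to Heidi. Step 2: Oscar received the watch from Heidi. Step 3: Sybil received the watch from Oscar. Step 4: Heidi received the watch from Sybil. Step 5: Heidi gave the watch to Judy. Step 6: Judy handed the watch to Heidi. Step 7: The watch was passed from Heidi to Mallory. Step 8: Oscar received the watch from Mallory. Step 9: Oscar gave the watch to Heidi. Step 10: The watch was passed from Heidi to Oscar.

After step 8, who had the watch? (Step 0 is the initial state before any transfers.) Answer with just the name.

Tracking the watch holder through step 8:
After step 0 (start): Bob
After step 1: Heidi
After step 2: Oscar
After step 3: Sybil
After step 4: Heidi
After step 5: Judy
After step 6: Heidi
After step 7: Mallory
After step 8: Oscar

At step 8, the holder is Oscar.

Answer: Oscar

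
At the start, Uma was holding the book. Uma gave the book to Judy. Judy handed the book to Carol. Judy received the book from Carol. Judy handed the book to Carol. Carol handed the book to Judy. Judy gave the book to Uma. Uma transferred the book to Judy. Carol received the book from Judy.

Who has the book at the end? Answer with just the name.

Answer: Carol

Derivation:
Tracking the book through each event:
Start: Uma has the book.
After event 1: Judy has the book.
After event 2: Carol has the book.
After event 3: Judy has the book.
After event 4: Carol has the book.
After event 5: Judy has the book.
After event 6: Uma has the book.
After event 7: Judy has the book.
After event 8: Carol has the book.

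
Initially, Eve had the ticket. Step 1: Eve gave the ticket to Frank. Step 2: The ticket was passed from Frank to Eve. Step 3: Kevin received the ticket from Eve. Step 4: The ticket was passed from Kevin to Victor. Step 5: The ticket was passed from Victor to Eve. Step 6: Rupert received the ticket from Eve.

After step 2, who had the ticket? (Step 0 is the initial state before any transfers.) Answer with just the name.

Tracking the ticket holder through step 2:
After step 0 (start): Eve
After step 1: Frank
After step 2: Eve

At step 2, the holder is Eve.

Answer: Eve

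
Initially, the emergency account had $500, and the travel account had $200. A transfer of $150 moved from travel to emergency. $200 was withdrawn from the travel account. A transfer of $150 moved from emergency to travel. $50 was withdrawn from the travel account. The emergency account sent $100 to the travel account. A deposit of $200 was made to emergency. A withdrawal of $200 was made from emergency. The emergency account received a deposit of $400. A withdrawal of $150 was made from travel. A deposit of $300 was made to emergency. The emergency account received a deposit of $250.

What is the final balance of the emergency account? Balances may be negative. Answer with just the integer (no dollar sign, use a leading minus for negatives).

Answer: 1350

Derivation:
Tracking account balances step by step:
Start: emergency=500, travel=200
Event 1 (transfer 150 travel -> emergency): travel: 200 - 150 = 50, emergency: 500 + 150 = 650. Balances: emergency=650, travel=50
Event 2 (withdraw 200 from travel): travel: 50 - 200 = -150. Balances: emergency=650, travel=-150
Event 3 (transfer 150 emergency -> travel): emergency: 650 - 150 = 500, travel: -150 + 150 = 0. Balances: emergency=500, travel=0
Event 4 (withdraw 50 from travel): travel: 0 - 50 = -50. Balances: emergency=500, travel=-50
Event 5 (transfer 100 emergency -> travel): emergency: 500 - 100 = 400, travel: -50 + 100 = 50. Balances: emergency=400, travel=50
Event 6 (deposit 200 to emergency): emergency: 400 + 200 = 600. Balances: emergency=600, travel=50
Event 7 (withdraw 200 from emergency): emergency: 600 - 200 = 400. Balances: emergency=400, travel=50
Event 8 (deposit 400 to emergency): emergency: 400 + 400 = 800. Balances: emergency=800, travel=50
Event 9 (withdraw 150 from travel): travel: 50 - 150 = -100. Balances: emergency=800, travel=-100
Event 10 (deposit 300 to emergency): emergency: 800 + 300 = 1100. Balances: emergency=1100, travel=-100
Event 11 (deposit 250 to emergency): emergency: 1100 + 250 = 1350. Balances: emergency=1350, travel=-100

Final balance of emergency: 1350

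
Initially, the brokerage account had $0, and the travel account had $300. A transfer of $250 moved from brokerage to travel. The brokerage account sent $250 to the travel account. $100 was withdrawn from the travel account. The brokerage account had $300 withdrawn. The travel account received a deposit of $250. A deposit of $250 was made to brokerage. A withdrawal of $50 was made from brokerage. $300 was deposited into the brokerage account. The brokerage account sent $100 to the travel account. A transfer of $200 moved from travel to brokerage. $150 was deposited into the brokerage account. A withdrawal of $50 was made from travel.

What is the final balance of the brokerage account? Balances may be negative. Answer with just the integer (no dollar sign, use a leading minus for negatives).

Tracking account balances step by step:
Start: brokerage=0, travel=300
Event 1 (transfer 250 brokerage -> travel): brokerage: 0 - 250 = -250, travel: 300 + 250 = 550. Balances: brokerage=-250, travel=550
Event 2 (transfer 250 brokerage -> travel): brokerage: -250 - 250 = -500, travel: 550 + 250 = 800. Balances: brokerage=-500, travel=800
Event 3 (withdraw 100 from travel): travel: 800 - 100 = 700. Balances: brokerage=-500, travel=700
Event 4 (withdraw 300 from brokerage): brokerage: -500 - 300 = -800. Balances: brokerage=-800, travel=700
Event 5 (deposit 250 to travel): travel: 700 + 250 = 950. Balances: brokerage=-800, travel=950
Event 6 (deposit 250 to brokerage): brokerage: -800 + 250 = -550. Balances: brokerage=-550, travel=950
Event 7 (withdraw 50 from brokerage): brokerage: -550 - 50 = -600. Balances: brokerage=-600, travel=950
Event 8 (deposit 300 to brokerage): brokerage: -600 + 300 = -300. Balances: brokerage=-300, travel=950
Event 9 (transfer 100 brokerage -> travel): brokerage: -300 - 100 = -400, travel: 950 + 100 = 1050. Balances: brokerage=-400, travel=1050
Event 10 (transfer 200 travel -> brokerage): travel: 1050 - 200 = 850, brokerage: -400 + 200 = -200. Balances: brokerage=-200, travel=850
Event 11 (deposit 150 to brokerage): brokerage: -200 + 150 = -50. Balances: brokerage=-50, travel=850
Event 12 (withdraw 50 from travel): travel: 850 - 50 = 800. Balances: brokerage=-50, travel=800

Final balance of brokerage: -50

Answer: -50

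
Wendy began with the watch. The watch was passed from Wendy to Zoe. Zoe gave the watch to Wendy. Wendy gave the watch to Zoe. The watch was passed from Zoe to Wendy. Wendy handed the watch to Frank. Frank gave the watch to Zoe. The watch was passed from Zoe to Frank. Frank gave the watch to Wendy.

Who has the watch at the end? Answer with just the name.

Answer: Wendy

Derivation:
Tracking the watch through each event:
Start: Wendy has the watch.
After event 1: Zoe has the watch.
After event 2: Wendy has the watch.
After event 3: Zoe has the watch.
After event 4: Wendy has the watch.
After event 5: Frank has the watch.
After event 6: Zoe has the watch.
After event 7: Frank has the watch.
After event 8: Wendy has the watch.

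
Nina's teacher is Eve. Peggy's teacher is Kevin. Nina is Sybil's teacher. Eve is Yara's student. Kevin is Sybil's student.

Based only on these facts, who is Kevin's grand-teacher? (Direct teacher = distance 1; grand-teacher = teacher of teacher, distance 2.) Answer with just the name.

Reconstructing the teacher chain from the given facts:
  Yara -> Eve -> Nina -> Sybil -> Kevin -> Peggy
(each arrow means 'teacher of the next')
Positions in the chain (0 = top):
  position of Yara: 0
  position of Eve: 1
  position of Nina: 2
  position of Sybil: 3
  position of Kevin: 4
  position of Peggy: 5

Kevin is at position 4; the grand-teacher is 2 steps up the chain, i.e. position 2: Nina.

Answer: Nina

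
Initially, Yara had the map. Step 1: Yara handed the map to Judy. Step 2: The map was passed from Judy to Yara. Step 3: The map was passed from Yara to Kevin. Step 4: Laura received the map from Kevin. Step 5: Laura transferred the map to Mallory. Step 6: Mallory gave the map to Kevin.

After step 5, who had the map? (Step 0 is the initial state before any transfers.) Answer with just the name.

Tracking the map holder through step 5:
After step 0 (start): Yara
After step 1: Judy
After step 2: Yara
After step 3: Kevin
After step 4: Laura
After step 5: Mallory

At step 5, the holder is Mallory.

Answer: Mallory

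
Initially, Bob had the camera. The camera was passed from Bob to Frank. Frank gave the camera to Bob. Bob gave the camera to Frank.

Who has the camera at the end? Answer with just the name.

Tracking the camera through each event:
Start: Bob has the camera.
After event 1: Frank has the camera.
After event 2: Bob has the camera.
After event 3: Frank has the camera.

Answer: Frank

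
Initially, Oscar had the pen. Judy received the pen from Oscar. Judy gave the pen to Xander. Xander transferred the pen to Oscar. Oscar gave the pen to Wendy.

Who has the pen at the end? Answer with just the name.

Answer: Wendy

Derivation:
Tracking the pen through each event:
Start: Oscar has the pen.
After event 1: Judy has the pen.
After event 2: Xander has the pen.
After event 3: Oscar has the pen.
After event 4: Wendy has the pen.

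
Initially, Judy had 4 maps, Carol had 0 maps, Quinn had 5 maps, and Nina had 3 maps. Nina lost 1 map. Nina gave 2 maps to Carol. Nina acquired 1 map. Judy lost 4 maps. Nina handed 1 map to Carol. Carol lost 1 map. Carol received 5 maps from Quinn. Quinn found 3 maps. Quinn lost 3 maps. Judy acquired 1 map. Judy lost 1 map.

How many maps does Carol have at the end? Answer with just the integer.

Tracking counts step by step:
Start: Judy=4, Carol=0, Quinn=5, Nina=3
Event 1 (Nina -1): Nina: 3 -> 2. State: Judy=4, Carol=0, Quinn=5, Nina=2
Event 2 (Nina -> Carol, 2): Nina: 2 -> 0, Carol: 0 -> 2. State: Judy=4, Carol=2, Quinn=5, Nina=0
Event 3 (Nina +1): Nina: 0 -> 1. State: Judy=4, Carol=2, Quinn=5, Nina=1
Event 4 (Judy -4): Judy: 4 -> 0. State: Judy=0, Carol=2, Quinn=5, Nina=1
Event 5 (Nina -> Carol, 1): Nina: 1 -> 0, Carol: 2 -> 3. State: Judy=0, Carol=3, Quinn=5, Nina=0
Event 6 (Carol -1): Carol: 3 -> 2. State: Judy=0, Carol=2, Quinn=5, Nina=0
Event 7 (Quinn -> Carol, 5): Quinn: 5 -> 0, Carol: 2 -> 7. State: Judy=0, Carol=7, Quinn=0, Nina=0
Event 8 (Quinn +3): Quinn: 0 -> 3. State: Judy=0, Carol=7, Quinn=3, Nina=0
Event 9 (Quinn -3): Quinn: 3 -> 0. State: Judy=0, Carol=7, Quinn=0, Nina=0
Event 10 (Judy +1): Judy: 0 -> 1. State: Judy=1, Carol=7, Quinn=0, Nina=0
Event 11 (Judy -1): Judy: 1 -> 0. State: Judy=0, Carol=7, Quinn=0, Nina=0

Carol's final count: 7

Answer: 7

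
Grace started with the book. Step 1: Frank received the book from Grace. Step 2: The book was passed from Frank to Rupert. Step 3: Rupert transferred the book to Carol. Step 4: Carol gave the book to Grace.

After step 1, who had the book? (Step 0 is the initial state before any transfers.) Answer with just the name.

Tracking the book holder through step 1:
After step 0 (start): Grace
After step 1: Frank

At step 1, the holder is Frank.

Answer: Frank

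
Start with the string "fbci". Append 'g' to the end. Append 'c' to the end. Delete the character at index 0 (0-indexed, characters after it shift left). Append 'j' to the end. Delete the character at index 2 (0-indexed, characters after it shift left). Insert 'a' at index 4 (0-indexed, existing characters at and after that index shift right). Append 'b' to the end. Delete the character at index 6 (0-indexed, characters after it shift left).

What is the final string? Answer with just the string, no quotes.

Answer: bcgcaj

Derivation:
Applying each edit step by step:
Start: "fbci"
Op 1 (append 'g'): "fbci" -> "fbcig"
Op 2 (append 'c'): "fbcig" -> "fbcigc"
Op 3 (delete idx 0 = 'f'): "fbcigc" -> "bcigc"
Op 4 (append 'j'): "bcigc" -> "bcigcj"
Op 5 (delete idx 2 = 'i'): "bcigcj" -> "bcgcj"
Op 6 (insert 'a' at idx 4): "bcgcj" -> "bcgcaj"
Op 7 (append 'b'): "bcgcaj" -> "bcgcajb"
Op 8 (delete idx 6 = 'b'): "bcgcajb" -> "bcgcaj"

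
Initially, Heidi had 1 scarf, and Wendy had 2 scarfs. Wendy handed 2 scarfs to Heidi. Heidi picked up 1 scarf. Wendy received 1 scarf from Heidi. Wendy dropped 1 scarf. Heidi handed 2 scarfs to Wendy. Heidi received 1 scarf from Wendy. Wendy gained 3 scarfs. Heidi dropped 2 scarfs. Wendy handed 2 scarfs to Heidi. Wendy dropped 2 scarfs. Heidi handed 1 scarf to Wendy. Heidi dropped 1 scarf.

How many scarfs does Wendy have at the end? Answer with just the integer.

Answer: 1

Derivation:
Tracking counts step by step:
Start: Heidi=1, Wendy=2
Event 1 (Wendy -> Heidi, 2): Wendy: 2 -> 0, Heidi: 1 -> 3. State: Heidi=3, Wendy=0
Event 2 (Heidi +1): Heidi: 3 -> 4. State: Heidi=4, Wendy=0
Event 3 (Heidi -> Wendy, 1): Heidi: 4 -> 3, Wendy: 0 -> 1. State: Heidi=3, Wendy=1
Event 4 (Wendy -1): Wendy: 1 -> 0. State: Heidi=3, Wendy=0
Event 5 (Heidi -> Wendy, 2): Heidi: 3 -> 1, Wendy: 0 -> 2. State: Heidi=1, Wendy=2
Event 6 (Wendy -> Heidi, 1): Wendy: 2 -> 1, Heidi: 1 -> 2. State: Heidi=2, Wendy=1
Event 7 (Wendy +3): Wendy: 1 -> 4. State: Heidi=2, Wendy=4
Event 8 (Heidi -2): Heidi: 2 -> 0. State: Heidi=0, Wendy=4
Event 9 (Wendy -> Heidi, 2): Wendy: 4 -> 2, Heidi: 0 -> 2. State: Heidi=2, Wendy=2
Event 10 (Wendy -2): Wendy: 2 -> 0. State: Heidi=2, Wendy=0
Event 11 (Heidi -> Wendy, 1): Heidi: 2 -> 1, Wendy: 0 -> 1. State: Heidi=1, Wendy=1
Event 12 (Heidi -1): Heidi: 1 -> 0. State: Heidi=0, Wendy=1

Wendy's final count: 1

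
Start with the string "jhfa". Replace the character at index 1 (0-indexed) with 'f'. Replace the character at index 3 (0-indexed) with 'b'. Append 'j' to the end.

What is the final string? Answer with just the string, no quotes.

Applying each edit step by step:
Start: "jhfa"
Op 1 (replace idx 1: 'h' -> 'f'): "jhfa" -> "jffa"
Op 2 (replace idx 3: 'a' -> 'b'): "jffa" -> "jffb"
Op 3 (append 'j'): "jffb" -> "jffbj"

Answer: jffbj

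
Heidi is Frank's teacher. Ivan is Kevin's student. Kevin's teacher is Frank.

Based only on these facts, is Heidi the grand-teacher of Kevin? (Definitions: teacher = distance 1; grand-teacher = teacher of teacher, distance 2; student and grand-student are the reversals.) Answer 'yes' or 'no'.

Answer: yes

Derivation:
Reconstructing the teacher chain from the given facts:
  Heidi -> Frank -> Kevin -> Ivan
(each arrow means 'teacher of the next')
Positions in the chain (0 = top):
  position of Heidi: 0
  position of Frank: 1
  position of Kevin: 2
  position of Ivan: 3

Heidi is at position 0, Kevin is at position 2; signed distance (j - i) = 2.
'grand-teacher' requires j - i = 2. Actual distance is 2, so the relation HOLDS.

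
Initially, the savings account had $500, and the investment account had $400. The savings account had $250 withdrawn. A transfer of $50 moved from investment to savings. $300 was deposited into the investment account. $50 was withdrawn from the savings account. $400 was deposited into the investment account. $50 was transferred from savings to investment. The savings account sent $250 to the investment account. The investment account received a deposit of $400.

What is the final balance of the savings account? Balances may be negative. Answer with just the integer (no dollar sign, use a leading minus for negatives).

Answer: -50

Derivation:
Tracking account balances step by step:
Start: savings=500, investment=400
Event 1 (withdraw 250 from savings): savings: 500 - 250 = 250. Balances: savings=250, investment=400
Event 2 (transfer 50 investment -> savings): investment: 400 - 50 = 350, savings: 250 + 50 = 300. Balances: savings=300, investment=350
Event 3 (deposit 300 to investment): investment: 350 + 300 = 650. Balances: savings=300, investment=650
Event 4 (withdraw 50 from savings): savings: 300 - 50 = 250. Balances: savings=250, investment=650
Event 5 (deposit 400 to investment): investment: 650 + 400 = 1050. Balances: savings=250, investment=1050
Event 6 (transfer 50 savings -> investment): savings: 250 - 50 = 200, investment: 1050 + 50 = 1100. Balances: savings=200, investment=1100
Event 7 (transfer 250 savings -> investment): savings: 200 - 250 = -50, investment: 1100 + 250 = 1350. Balances: savings=-50, investment=1350
Event 8 (deposit 400 to investment): investment: 1350 + 400 = 1750. Balances: savings=-50, investment=1750

Final balance of savings: -50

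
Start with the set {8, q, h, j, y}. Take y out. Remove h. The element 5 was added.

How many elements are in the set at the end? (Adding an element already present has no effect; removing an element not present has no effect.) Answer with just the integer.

Answer: 4

Derivation:
Tracking the set through each operation:
Start: {8, h, j, q, y}
Event 1 (remove y): removed. Set: {8, h, j, q}
Event 2 (remove h): removed. Set: {8, j, q}
Event 3 (add 5): added. Set: {5, 8, j, q}

Final set: {5, 8, j, q} (size 4)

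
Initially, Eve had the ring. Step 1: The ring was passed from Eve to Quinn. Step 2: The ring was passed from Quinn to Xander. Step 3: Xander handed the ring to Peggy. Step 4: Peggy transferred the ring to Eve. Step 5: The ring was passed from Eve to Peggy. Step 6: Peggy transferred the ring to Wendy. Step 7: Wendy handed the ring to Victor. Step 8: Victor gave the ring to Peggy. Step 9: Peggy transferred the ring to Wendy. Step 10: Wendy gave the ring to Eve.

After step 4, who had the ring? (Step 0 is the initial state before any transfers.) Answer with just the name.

Tracking the ring holder through step 4:
After step 0 (start): Eve
After step 1: Quinn
After step 2: Xander
After step 3: Peggy
After step 4: Eve

At step 4, the holder is Eve.

Answer: Eve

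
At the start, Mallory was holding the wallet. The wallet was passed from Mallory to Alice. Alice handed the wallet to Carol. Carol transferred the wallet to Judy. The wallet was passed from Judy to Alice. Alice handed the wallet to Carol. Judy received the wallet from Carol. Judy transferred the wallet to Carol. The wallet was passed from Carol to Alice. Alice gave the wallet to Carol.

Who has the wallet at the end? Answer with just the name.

Answer: Carol

Derivation:
Tracking the wallet through each event:
Start: Mallory has the wallet.
After event 1: Alice has the wallet.
After event 2: Carol has the wallet.
After event 3: Judy has the wallet.
After event 4: Alice has the wallet.
After event 5: Carol has the wallet.
After event 6: Judy has the wallet.
After event 7: Carol has the wallet.
After event 8: Alice has the wallet.
After event 9: Carol has the wallet.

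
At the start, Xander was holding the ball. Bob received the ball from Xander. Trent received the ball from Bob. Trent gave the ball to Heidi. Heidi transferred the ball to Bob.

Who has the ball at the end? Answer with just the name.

Answer: Bob

Derivation:
Tracking the ball through each event:
Start: Xander has the ball.
After event 1: Bob has the ball.
After event 2: Trent has the ball.
After event 3: Heidi has the ball.
After event 4: Bob has the ball.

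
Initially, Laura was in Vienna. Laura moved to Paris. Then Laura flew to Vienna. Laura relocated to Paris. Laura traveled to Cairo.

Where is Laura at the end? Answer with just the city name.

Tracking Laura's location:
Start: Laura is in Vienna.
After move 1: Vienna -> Paris. Laura is in Paris.
After move 2: Paris -> Vienna. Laura is in Vienna.
After move 3: Vienna -> Paris. Laura is in Paris.
After move 4: Paris -> Cairo. Laura is in Cairo.

Answer: Cairo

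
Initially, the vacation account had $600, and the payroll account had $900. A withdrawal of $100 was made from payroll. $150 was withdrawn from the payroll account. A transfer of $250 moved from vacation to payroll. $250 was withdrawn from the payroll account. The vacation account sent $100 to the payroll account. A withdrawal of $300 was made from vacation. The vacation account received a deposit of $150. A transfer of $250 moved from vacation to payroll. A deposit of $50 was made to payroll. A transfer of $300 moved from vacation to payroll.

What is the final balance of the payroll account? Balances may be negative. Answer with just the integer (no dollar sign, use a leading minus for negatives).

Answer: 1350

Derivation:
Tracking account balances step by step:
Start: vacation=600, payroll=900
Event 1 (withdraw 100 from payroll): payroll: 900 - 100 = 800. Balances: vacation=600, payroll=800
Event 2 (withdraw 150 from payroll): payroll: 800 - 150 = 650. Balances: vacation=600, payroll=650
Event 3 (transfer 250 vacation -> payroll): vacation: 600 - 250 = 350, payroll: 650 + 250 = 900. Balances: vacation=350, payroll=900
Event 4 (withdraw 250 from payroll): payroll: 900 - 250 = 650. Balances: vacation=350, payroll=650
Event 5 (transfer 100 vacation -> payroll): vacation: 350 - 100 = 250, payroll: 650 + 100 = 750. Balances: vacation=250, payroll=750
Event 6 (withdraw 300 from vacation): vacation: 250 - 300 = -50. Balances: vacation=-50, payroll=750
Event 7 (deposit 150 to vacation): vacation: -50 + 150 = 100. Balances: vacation=100, payroll=750
Event 8 (transfer 250 vacation -> payroll): vacation: 100 - 250 = -150, payroll: 750 + 250 = 1000. Balances: vacation=-150, payroll=1000
Event 9 (deposit 50 to payroll): payroll: 1000 + 50 = 1050. Balances: vacation=-150, payroll=1050
Event 10 (transfer 300 vacation -> payroll): vacation: -150 - 300 = -450, payroll: 1050 + 300 = 1350. Balances: vacation=-450, payroll=1350

Final balance of payroll: 1350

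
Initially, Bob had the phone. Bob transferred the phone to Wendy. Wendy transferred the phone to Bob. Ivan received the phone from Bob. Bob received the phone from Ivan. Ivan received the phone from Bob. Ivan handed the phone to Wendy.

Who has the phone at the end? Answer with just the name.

Tracking the phone through each event:
Start: Bob has the phone.
After event 1: Wendy has the phone.
After event 2: Bob has the phone.
After event 3: Ivan has the phone.
After event 4: Bob has the phone.
After event 5: Ivan has the phone.
After event 6: Wendy has the phone.

Answer: Wendy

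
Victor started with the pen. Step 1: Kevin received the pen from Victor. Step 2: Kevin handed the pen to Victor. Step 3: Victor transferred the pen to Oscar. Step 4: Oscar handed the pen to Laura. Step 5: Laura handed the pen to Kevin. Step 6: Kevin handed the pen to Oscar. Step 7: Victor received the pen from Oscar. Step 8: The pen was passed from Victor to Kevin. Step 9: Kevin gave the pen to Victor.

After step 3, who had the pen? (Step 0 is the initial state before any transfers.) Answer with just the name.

Tracking the pen holder through step 3:
After step 0 (start): Victor
After step 1: Kevin
After step 2: Victor
After step 3: Oscar

At step 3, the holder is Oscar.

Answer: Oscar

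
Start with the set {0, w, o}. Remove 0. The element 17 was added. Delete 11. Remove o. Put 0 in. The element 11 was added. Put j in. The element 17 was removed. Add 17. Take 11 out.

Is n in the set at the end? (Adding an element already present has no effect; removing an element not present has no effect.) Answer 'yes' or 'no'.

Answer: no

Derivation:
Tracking the set through each operation:
Start: {0, o, w}
Event 1 (remove 0): removed. Set: {o, w}
Event 2 (add 17): added. Set: {17, o, w}
Event 3 (remove 11): not present, no change. Set: {17, o, w}
Event 4 (remove o): removed. Set: {17, w}
Event 5 (add 0): added. Set: {0, 17, w}
Event 6 (add 11): added. Set: {0, 11, 17, w}
Event 7 (add j): added. Set: {0, 11, 17, j, w}
Event 8 (remove 17): removed. Set: {0, 11, j, w}
Event 9 (add 17): added. Set: {0, 11, 17, j, w}
Event 10 (remove 11): removed. Set: {0, 17, j, w}

Final set: {0, 17, j, w} (size 4)
n is NOT in the final set.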